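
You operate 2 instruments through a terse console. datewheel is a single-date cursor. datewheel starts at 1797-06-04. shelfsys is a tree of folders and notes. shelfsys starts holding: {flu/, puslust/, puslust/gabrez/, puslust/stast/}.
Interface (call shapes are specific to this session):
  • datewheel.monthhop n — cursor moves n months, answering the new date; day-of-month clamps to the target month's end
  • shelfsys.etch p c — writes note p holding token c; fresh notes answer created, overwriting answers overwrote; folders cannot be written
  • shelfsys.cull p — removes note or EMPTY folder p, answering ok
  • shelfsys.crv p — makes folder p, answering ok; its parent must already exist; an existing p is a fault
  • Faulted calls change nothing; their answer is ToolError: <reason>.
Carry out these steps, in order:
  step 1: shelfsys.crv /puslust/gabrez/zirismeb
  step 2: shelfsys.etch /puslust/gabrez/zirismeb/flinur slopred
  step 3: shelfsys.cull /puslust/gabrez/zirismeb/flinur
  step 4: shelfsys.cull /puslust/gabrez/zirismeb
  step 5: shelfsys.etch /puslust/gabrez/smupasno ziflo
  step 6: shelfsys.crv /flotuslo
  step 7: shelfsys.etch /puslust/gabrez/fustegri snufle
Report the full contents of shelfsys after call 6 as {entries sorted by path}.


Answer: {flotuslo/, flu/, puslust/, puslust/gabrez/, puslust/gabrez/smupasno=ziflo, puslust/stast/}

Derivation:
% crv p: /puslust/gabrez/zirismeb
[out] ok
% etch p: /puslust/gabrez/zirismeb/flinur c: slopred
[out] created
% cull p: /puslust/gabrez/zirismeb/flinur
[out] ok
% cull p: /puslust/gabrez/zirismeb
[out] ok
% etch p: /puslust/gabrez/smupasno c: ziflo
[out] created
% crv p: /flotuslo
[out] ok
% etch p: /puslust/gabrez/fustegri c: snufle
[out] created


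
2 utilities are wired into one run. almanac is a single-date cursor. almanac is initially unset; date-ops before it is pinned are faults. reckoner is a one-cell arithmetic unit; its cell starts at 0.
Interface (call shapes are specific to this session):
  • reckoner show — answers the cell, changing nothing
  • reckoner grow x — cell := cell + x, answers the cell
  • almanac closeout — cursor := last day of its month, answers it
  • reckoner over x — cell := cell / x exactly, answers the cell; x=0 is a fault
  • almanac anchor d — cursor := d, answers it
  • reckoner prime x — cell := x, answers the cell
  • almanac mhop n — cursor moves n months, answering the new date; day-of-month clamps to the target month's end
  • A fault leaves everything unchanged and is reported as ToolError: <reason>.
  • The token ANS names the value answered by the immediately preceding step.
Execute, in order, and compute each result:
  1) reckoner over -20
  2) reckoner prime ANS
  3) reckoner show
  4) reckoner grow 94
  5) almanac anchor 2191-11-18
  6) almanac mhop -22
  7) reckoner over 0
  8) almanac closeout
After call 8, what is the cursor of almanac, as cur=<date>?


~$ reckoner over x='-20'
= 0
~$ reckoner prime x='ANS'
= 0
~$ reckoner show
= 0
~$ reckoner grow x='94'
= 94
~$ almanac anchor d='2191-11-18'
= 2191-11-18
~$ almanac mhop n='-22'
= 2190-01-18
~$ reckoner over x='0'
= ToolError: division by zero
~$ almanac closeout
= 2190-01-31

Answer: cur=2190-01-31


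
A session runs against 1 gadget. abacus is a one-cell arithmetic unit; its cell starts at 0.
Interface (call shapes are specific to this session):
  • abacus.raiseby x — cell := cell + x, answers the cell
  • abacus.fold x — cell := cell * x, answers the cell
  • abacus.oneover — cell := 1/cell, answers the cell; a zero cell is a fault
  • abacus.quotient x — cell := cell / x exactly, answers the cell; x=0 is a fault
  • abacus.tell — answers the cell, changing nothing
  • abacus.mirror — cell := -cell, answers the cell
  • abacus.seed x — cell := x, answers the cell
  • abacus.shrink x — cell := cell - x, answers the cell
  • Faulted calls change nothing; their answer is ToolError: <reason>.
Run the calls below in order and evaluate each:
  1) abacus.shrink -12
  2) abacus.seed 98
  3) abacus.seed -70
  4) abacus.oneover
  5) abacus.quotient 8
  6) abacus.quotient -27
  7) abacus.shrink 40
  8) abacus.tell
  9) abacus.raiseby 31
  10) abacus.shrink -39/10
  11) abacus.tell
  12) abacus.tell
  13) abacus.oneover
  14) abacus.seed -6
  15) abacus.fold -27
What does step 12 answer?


Answer: -77111/15120

Derivation:
→ abacus.shrink(x=-12)
← 12
→ abacus.seed(x=98)
← 98
→ abacus.seed(x=-70)
← -70
→ abacus.oneover()
← -1/70
→ abacus.quotient(x=8)
← -1/560
→ abacus.quotient(x=-27)
← 1/15120
→ abacus.shrink(x=40)
← -604799/15120
→ abacus.tell()
← -604799/15120
→ abacus.raiseby(x=31)
← -136079/15120
→ abacus.shrink(x=-39/10)
← -77111/15120
→ abacus.tell()
← -77111/15120
→ abacus.tell()
← -77111/15120
→ abacus.oneover()
← -15120/77111
→ abacus.seed(x=-6)
← -6
→ abacus.fold(x=-27)
← 162


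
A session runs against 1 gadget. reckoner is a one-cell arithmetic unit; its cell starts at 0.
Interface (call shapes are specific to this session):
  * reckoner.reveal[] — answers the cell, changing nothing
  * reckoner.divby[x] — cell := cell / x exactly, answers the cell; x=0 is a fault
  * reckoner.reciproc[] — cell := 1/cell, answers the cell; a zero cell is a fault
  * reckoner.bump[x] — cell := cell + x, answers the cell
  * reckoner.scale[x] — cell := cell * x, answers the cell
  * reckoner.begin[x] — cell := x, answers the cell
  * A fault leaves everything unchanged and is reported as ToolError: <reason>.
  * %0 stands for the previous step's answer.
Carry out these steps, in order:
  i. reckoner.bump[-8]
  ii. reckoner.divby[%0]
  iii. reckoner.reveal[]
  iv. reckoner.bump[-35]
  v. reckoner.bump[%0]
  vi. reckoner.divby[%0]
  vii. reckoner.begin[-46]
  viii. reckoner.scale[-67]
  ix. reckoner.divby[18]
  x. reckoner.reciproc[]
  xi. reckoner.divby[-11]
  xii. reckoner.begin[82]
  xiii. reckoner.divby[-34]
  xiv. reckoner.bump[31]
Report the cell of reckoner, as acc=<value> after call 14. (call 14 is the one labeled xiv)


Using reckoner.bump with -8, and observe -8.
Now I run reckoner.divby with %0, → 1.
I invoke reckoner.reveal, giving 1.
I try reckoner.bump with -35, and observe -34.
Using reckoner.bump with %0, — result: -68.
Next I call reckoner.divby with %0: 1.
Next I call reckoner.begin with -46, → -46.
Invoking reckoner.scale with -67, and observe 3082.
Now I run reckoner.divby with 18, and get 1541/9.
Then reckoner.reciproc, → 9/1541.
I run reckoner.divby with -11, which returns -9/16951.
I run reckoner.begin with 82, yielding 82.
I invoke reckoner.divby with -34, giving -41/17.
Now I run reckoner.bump with 31: 486/17.

Answer: acc=486/17


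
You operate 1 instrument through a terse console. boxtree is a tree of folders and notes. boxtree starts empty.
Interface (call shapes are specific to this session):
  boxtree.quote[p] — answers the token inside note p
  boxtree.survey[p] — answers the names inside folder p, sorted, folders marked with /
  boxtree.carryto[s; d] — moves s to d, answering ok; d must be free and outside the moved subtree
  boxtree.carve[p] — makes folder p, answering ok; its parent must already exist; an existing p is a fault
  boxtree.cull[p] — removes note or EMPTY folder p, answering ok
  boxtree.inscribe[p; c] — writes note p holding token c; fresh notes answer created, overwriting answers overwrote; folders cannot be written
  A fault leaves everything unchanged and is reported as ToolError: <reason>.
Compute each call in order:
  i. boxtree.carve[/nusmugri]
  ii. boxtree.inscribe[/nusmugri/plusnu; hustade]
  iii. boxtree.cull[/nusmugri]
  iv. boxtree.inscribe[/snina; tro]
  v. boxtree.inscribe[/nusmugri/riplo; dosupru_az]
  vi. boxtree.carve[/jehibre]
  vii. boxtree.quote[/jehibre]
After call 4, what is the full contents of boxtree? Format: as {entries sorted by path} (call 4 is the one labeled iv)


Do: boxtree.carve[p=/nusmugri]
See: ok
Do: boxtree.inscribe[p=/nusmugri/plusnu; c=hustade]
See: created
Do: boxtree.cull[p=/nusmugri]
See: ToolError: not empty
Do: boxtree.inscribe[p=/snina; c=tro]
See: created
Do: boxtree.inscribe[p=/nusmugri/riplo; c=dosupru_az]
See: created
Do: boxtree.carve[p=/jehibre]
See: ok
Do: boxtree.quote[p=/jehibre]
See: ToolError: is a directory

Answer: {nusmugri/, nusmugri/plusnu=hustade, snina=tro}


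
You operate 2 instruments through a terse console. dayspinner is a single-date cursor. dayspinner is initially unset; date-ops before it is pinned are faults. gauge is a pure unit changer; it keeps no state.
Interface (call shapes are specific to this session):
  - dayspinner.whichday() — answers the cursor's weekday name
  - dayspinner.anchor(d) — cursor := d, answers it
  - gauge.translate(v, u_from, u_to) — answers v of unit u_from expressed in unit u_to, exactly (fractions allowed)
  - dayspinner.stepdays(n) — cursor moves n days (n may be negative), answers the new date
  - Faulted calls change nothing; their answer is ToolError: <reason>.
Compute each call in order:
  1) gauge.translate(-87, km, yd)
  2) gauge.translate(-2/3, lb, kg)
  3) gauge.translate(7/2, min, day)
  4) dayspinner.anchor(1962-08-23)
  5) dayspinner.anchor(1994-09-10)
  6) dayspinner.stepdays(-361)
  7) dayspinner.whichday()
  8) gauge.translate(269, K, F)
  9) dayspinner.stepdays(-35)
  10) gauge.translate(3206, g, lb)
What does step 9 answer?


I try translate with v→-87, u_from→km, u_to→yd, and see -36250000/381.
I call translate with v→-2/3, u_from→lb, u_to→kg, giving -45359237/150000000.
I try translate with v→7/2, u_from→min, u_to→day, and get 7/2880.
I run anchor with d→1962-08-23, and see 1962-08-23.
I run anchor with d→1994-09-10: 1994-09-10.
Then stepdays with n→-361, and see 1993-09-14.
Next I call whichday, yielding Tuesday.
Now I run translate with v→269, u_from→K, u_to→F, which returns 2453/100.
Then stepdays with n→-35, which returns 1993-08-10.
Next I call translate with v→3206, u_from→g, u_to→lb, and get 45800000/6479891.

Answer: 1993-08-10


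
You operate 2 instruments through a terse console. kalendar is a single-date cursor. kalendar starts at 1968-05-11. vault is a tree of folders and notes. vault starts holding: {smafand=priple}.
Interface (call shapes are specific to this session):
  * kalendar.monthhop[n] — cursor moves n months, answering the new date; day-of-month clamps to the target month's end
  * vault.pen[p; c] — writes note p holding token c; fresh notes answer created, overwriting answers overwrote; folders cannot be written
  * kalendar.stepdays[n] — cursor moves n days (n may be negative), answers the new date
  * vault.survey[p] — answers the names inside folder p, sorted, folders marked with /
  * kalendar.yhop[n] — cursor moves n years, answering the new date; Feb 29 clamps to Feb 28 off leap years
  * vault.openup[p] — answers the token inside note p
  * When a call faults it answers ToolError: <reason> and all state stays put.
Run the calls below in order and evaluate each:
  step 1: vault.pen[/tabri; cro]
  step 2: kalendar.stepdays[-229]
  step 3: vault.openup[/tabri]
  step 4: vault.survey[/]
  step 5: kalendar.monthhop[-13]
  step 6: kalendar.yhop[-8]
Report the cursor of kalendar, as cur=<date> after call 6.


-> pen(/tabri, cro)
<- created
-> stepdays(-229)
<- 1967-09-25
-> openup(/tabri)
<- cro
-> survey(/)
<- [smafand, tabri]
-> monthhop(-13)
<- 1966-08-25
-> yhop(-8)
<- 1958-08-25

Answer: cur=1958-08-25


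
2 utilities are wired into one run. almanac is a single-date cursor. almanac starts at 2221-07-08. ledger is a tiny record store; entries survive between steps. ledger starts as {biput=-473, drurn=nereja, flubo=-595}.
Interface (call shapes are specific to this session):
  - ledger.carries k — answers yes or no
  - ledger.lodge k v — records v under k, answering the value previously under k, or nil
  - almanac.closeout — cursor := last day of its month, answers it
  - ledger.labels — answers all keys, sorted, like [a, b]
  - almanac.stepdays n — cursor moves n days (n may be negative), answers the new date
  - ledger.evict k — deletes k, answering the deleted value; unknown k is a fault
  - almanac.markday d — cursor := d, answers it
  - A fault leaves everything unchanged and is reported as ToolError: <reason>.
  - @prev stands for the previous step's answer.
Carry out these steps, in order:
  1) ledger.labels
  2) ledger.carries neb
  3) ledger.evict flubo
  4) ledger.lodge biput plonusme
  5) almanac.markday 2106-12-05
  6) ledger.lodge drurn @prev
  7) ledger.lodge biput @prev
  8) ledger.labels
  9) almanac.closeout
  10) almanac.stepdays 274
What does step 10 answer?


Answer: 2107-10-01

Derivation:
·→ ledger.labels()
·← [biput, drurn, flubo]
·→ ledger.carries(k=neb)
·← no
·→ ledger.evict(k=flubo)
·← -595
·→ ledger.lodge(k=biput, v=plonusme)
·← -473
·→ almanac.markday(d=2106-12-05)
·← 2106-12-05
·→ ledger.lodge(k=drurn, v=@prev)
·← nereja
·→ ledger.lodge(k=biput, v=@prev)
·← plonusme
·→ ledger.labels()
·← [biput, drurn]
·→ almanac.closeout()
·← 2106-12-31
·→ almanac.stepdays(n=274)
·← 2107-10-01


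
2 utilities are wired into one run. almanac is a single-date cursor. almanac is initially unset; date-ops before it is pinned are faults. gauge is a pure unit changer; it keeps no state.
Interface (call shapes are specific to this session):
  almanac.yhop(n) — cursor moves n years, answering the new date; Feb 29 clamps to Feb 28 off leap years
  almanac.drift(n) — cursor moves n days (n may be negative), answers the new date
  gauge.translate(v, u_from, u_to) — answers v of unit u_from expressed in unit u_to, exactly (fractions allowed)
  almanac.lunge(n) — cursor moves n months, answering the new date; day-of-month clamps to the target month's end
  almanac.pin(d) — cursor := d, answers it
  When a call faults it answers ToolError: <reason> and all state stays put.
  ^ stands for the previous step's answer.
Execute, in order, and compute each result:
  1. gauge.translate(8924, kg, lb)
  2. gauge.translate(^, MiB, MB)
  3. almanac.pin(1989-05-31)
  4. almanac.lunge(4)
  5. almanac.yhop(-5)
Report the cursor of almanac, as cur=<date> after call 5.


Answer: cur=1984-09-30

Derivation:
Act: gauge.translate[v='8924'; u_from='kg'; u_to='lb']
Obs: 9200000000/467621
Act: gauge.translate[v='^'; u_from='MiB'; u_to='MB']
Obs: 9646899200/467621
Act: almanac.pin[d='1989-05-31']
Obs: 1989-05-31
Act: almanac.lunge[n='4']
Obs: 1989-09-30
Act: almanac.yhop[n='-5']
Obs: 1984-09-30


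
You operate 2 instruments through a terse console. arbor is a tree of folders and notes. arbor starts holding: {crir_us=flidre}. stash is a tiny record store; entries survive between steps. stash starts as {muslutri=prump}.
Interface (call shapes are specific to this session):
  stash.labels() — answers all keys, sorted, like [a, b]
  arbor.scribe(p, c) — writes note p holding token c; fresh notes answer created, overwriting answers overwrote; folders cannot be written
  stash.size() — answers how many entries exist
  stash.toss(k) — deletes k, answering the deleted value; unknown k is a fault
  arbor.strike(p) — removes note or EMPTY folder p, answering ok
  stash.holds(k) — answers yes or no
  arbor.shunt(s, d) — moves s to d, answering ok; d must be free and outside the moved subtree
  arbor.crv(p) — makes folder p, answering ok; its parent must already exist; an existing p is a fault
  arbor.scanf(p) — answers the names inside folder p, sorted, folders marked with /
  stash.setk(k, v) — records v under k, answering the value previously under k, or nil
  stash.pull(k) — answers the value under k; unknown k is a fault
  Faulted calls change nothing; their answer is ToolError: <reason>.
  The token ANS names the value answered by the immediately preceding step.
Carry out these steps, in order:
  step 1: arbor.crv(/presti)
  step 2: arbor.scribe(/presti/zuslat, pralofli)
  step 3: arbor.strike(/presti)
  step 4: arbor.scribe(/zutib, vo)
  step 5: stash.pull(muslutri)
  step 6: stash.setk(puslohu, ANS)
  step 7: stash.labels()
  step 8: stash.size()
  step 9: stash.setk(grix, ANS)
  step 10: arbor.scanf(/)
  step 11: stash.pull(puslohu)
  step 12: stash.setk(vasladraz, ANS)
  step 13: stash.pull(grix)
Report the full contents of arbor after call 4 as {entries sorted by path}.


Answer: {crir_us=flidre, presti/, presti/zuslat=pralofli, zutib=vo}

Derivation:
I try crv(p=/presti), → ok.
I invoke scribe(p=/presti/zuslat, c=pralofli), giving created.
Now I run strike(p=/presti), and observe ToolError: not empty.
Invoking scribe(p=/zutib, c=vo), yielding created.
I try pull(k=muslutri), yielding prump.
I invoke setk(k=puslohu, v=ANS), and get nil.
I run labels(), → [muslutri, puslohu].
I invoke size, yielding 2.
Calling setk(k=grix, v=ANS), and see nil.
I invoke scanf(p=/): [crir_us, presti/, zutib].
Then pull(k=puslohu), → prump.
I invoke setk(k=vasladraz, v=ANS), and observe nil.
I use pull(k=grix), and see 2.


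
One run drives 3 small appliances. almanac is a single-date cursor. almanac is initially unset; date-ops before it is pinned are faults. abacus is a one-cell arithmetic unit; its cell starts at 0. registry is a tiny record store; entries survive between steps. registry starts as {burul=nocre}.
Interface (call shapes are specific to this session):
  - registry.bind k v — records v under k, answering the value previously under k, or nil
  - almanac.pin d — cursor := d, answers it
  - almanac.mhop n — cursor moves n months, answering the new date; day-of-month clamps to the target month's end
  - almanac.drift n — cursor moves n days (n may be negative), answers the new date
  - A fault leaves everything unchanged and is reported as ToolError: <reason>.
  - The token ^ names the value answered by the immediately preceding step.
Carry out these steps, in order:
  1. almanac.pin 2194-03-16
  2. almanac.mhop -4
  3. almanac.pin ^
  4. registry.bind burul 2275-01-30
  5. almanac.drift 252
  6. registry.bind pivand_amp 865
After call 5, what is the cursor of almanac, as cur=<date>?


! almanac.pin(d→2194-03-16) => 2194-03-16
! almanac.mhop(n→-4) => 2193-11-16
! almanac.pin(d→^) => 2193-11-16
! registry.bind(k→burul, v→2275-01-30) => nocre
! almanac.drift(n→252) => 2194-07-26
! registry.bind(k→pivand_amp, v→865) => nil

Answer: cur=2194-07-26


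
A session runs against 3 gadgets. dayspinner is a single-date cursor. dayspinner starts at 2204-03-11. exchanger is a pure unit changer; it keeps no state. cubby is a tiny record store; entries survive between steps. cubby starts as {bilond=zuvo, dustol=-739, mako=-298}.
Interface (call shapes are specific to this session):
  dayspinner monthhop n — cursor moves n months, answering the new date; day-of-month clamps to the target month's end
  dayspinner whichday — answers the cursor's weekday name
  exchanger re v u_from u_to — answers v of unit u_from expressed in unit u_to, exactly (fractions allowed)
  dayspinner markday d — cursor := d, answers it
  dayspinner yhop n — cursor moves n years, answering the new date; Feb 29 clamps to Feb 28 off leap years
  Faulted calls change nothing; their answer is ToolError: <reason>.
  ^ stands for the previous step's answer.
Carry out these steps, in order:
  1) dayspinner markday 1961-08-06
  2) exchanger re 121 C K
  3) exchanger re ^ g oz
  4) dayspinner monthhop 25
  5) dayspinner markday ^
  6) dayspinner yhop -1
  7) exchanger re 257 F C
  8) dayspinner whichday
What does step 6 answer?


→ dayspinner markday(d=1961-08-06)
← 1961-08-06
→ exchanger re(v=121, u_from=C, u_to=K)
← 7883/20
→ exchanger re(v=^, u_from=g, u_to=oz)
← 630640000/45359237
→ dayspinner monthhop(n=25)
← 1963-09-06
→ dayspinner markday(d=^)
← 1963-09-06
→ dayspinner yhop(n=-1)
← 1962-09-06
→ exchanger re(v=257, u_from=F, u_to=C)
← 125
→ dayspinner whichday()
← Thursday

Answer: 1962-09-06


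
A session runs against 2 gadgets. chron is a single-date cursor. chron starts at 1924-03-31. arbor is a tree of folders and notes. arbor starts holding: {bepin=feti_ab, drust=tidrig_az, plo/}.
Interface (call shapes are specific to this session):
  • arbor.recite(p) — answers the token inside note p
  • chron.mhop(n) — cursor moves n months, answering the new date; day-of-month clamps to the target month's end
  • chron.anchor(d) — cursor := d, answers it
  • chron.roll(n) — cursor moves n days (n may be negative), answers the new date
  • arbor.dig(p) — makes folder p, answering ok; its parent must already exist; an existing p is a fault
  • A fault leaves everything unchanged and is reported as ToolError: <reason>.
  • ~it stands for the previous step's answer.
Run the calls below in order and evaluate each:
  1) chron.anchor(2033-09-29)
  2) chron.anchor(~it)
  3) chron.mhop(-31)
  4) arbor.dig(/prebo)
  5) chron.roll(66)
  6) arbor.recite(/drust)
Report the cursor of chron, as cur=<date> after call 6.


Answer: cur=2031-05-05

Derivation:
% anchor(d=2033-09-29) == 2033-09-29
% anchor(d=~it) == 2033-09-29
% mhop(n=-31) == 2031-02-28
% dig(p=/prebo) == ok
% roll(n=66) == 2031-05-05
% recite(p=/drust) == tidrig_az


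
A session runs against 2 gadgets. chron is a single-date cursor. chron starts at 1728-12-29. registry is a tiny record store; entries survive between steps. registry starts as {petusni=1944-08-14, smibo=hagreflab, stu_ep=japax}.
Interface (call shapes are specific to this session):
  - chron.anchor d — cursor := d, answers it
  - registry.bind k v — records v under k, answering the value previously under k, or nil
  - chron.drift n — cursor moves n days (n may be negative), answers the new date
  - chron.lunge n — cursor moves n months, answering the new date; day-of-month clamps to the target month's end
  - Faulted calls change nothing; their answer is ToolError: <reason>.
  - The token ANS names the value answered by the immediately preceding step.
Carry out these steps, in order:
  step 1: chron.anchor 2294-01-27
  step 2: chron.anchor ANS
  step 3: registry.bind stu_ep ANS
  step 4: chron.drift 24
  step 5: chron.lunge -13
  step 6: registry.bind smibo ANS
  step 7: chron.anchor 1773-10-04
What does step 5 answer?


-- chron.anchor(d='2294-01-27') ~> 2294-01-27
-- chron.anchor(d='ANS') ~> 2294-01-27
-- registry.bind(k='stu_ep', v='ANS') ~> japax
-- chron.drift(n='24') ~> 2294-02-20
-- chron.lunge(n='-13') ~> 2293-01-20
-- registry.bind(k='smibo', v='ANS') ~> hagreflab
-- chron.anchor(d='1773-10-04') ~> 1773-10-04

Answer: 2293-01-20


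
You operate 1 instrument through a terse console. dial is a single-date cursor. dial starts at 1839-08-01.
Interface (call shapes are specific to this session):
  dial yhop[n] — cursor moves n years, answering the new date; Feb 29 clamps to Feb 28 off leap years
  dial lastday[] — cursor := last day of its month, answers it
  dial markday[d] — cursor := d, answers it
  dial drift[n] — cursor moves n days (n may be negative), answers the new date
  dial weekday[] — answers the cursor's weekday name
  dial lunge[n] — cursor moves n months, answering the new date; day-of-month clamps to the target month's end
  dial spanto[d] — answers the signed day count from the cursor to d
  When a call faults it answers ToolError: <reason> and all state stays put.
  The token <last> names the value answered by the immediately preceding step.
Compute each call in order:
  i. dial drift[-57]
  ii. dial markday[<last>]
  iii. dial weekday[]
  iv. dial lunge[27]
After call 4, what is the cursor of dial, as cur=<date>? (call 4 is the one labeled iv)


·→ dial drift(n→-57)
·← 1839-06-05
·→ dial markday(d→<last>)
·← 1839-06-05
·→ dial weekday()
·← Wednesday
·→ dial lunge(n→27)
·← 1841-09-05

Answer: cur=1841-09-05


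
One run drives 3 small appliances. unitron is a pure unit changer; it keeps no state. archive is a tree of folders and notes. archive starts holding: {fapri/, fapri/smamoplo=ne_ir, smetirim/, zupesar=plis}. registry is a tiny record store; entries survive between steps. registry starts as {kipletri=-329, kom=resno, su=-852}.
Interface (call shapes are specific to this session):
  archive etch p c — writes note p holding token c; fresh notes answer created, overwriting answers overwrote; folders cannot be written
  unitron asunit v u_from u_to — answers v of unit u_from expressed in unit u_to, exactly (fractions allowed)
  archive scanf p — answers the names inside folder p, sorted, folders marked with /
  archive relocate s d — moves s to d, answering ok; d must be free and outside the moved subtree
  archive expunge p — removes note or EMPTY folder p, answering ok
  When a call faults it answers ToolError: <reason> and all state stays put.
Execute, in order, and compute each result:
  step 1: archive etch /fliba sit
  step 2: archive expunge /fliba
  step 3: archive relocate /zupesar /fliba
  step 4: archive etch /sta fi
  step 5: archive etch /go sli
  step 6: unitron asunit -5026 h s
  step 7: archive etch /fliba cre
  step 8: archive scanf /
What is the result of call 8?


Answer: [fapri/, fliba, go, smetirim/, sta]

Derivation:
// archive etch(p: /fliba, c: sit) -> created
// archive expunge(p: /fliba) -> ok
// archive relocate(s: /zupesar, d: /fliba) -> ok
// archive etch(p: /sta, c: fi) -> created
// archive etch(p: /go, c: sli) -> created
// unitron asunit(v: -5026, u_from: h, u_to: s) -> -18093600
// archive etch(p: /fliba, c: cre) -> overwrote
// archive scanf(p: /) -> [fapri/, fliba, go, smetirim/, sta]


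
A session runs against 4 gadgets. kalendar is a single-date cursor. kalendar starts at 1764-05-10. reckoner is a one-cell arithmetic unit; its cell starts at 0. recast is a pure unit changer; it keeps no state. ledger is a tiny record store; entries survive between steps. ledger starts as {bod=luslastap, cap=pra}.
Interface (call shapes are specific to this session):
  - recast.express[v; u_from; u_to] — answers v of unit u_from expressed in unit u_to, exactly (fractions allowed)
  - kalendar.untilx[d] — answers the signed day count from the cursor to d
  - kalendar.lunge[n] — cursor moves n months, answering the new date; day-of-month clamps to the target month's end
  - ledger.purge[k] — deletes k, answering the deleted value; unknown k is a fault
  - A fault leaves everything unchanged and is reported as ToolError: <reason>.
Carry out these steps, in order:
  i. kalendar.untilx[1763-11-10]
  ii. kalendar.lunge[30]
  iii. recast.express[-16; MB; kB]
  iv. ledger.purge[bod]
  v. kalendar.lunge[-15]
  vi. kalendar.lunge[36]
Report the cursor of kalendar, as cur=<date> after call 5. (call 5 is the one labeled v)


Answer: cur=1765-08-10

Derivation:
! 1. untilx(d=1763-11-10) ~> -182
! 2. lunge(n=30) ~> 1766-11-10
! 3. express(v=-16, u_from=MB, u_to=kB) ~> -16000
! 4. purge(k=bod) ~> luslastap
! 5. lunge(n=-15) ~> 1765-08-10
! 6. lunge(n=36) ~> 1768-08-10


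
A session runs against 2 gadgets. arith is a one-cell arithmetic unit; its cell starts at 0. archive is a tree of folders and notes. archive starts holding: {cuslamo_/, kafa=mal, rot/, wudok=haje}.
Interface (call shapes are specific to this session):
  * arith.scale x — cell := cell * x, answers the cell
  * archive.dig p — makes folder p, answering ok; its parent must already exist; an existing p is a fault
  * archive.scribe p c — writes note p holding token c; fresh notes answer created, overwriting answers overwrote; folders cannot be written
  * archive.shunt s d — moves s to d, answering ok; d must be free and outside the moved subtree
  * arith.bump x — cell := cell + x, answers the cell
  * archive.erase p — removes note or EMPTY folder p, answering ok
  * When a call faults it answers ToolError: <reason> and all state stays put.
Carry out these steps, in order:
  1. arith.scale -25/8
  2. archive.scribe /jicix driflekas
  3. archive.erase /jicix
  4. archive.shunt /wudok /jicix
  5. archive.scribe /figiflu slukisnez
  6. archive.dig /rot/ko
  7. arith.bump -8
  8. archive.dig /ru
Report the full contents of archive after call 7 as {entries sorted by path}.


Invoking arith.scale(x=-25/8), which returns 0.
Now I run archive.scribe(p=/jicix, c=driflekas), and get created.
I call archive.erase(p=/jicix), and observe ok.
I invoke archive.shunt(s=/wudok, d=/jicix), which returns ok.
Calling archive.scribe(p=/figiflu, c=slukisnez), which returns created.
Calling archive.dig(p=/rot/ko), and see ok.
Calling arith.bump(x=-8), and observe -8.
Using archive.dig(p=/ru), giving ok.

Answer: {cuslamo_/, figiflu=slukisnez, jicix=haje, kafa=mal, rot/, rot/ko/}


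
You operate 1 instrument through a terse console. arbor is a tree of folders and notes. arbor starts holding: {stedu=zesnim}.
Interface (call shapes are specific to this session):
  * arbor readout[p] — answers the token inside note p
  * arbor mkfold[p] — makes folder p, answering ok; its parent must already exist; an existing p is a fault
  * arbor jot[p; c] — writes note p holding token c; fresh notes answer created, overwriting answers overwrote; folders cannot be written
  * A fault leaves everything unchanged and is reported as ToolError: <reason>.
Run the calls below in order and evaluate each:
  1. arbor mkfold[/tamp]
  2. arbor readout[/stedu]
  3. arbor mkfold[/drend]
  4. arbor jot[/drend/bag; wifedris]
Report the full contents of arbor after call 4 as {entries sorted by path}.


Answer: {drend/, drend/bag=wifedris, stedu=zesnim, tamp/}

Derivation:
>> arbor mkfold(p='/tamp')
<< ok
>> arbor readout(p='/stedu')
<< zesnim
>> arbor mkfold(p='/drend')
<< ok
>> arbor jot(p='/drend/bag', c='wifedris')
<< created


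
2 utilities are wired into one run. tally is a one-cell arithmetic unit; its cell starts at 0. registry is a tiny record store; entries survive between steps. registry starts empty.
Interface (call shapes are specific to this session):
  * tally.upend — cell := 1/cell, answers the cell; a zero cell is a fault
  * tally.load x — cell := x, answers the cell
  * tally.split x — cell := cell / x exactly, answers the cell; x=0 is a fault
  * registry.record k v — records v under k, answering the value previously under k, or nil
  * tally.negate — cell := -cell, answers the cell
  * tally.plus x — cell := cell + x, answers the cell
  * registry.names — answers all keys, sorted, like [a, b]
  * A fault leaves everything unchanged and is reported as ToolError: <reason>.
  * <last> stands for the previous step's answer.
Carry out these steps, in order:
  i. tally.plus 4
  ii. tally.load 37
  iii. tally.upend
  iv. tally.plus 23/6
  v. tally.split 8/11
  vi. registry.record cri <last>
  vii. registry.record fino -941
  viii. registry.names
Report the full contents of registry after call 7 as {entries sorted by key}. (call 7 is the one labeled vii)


Answer: {cri=9427/1776, fino=-941}

Derivation:
! 1. tally.plus(x→4) : 4
! 2. tally.load(x→37) : 37
! 3. tally.upend() : 1/37
! 4. tally.plus(x→23/6) : 857/222
! 5. tally.split(x→8/11) : 9427/1776
! 6. registry.record(k→cri, v→<last>) : nil
! 7. registry.record(k→fino, v→-941) : nil
! 8. registry.names() : [cri, fino]


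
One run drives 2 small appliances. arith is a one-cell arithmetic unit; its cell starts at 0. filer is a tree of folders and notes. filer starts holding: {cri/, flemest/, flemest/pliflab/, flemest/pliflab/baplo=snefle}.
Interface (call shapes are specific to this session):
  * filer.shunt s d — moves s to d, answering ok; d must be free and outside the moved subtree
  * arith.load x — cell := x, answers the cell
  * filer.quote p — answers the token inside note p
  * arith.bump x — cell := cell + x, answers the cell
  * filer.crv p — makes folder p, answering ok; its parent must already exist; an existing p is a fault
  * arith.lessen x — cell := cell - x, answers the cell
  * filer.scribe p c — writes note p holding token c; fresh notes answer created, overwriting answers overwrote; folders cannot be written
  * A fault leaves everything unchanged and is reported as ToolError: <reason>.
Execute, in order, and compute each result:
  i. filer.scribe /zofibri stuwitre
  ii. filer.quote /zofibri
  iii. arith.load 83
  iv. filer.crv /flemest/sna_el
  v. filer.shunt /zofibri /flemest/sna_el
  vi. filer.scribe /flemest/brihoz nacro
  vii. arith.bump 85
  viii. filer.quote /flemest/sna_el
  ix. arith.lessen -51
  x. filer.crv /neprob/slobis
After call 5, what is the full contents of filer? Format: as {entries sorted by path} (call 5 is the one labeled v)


Answer: {cri/, flemest/, flemest/pliflab/, flemest/pliflab/baplo=snefle, flemest/sna_el/, zofibri=stuwitre}

Derivation:
-> scribe(p: /zofibri, c: stuwitre)
<- created
-> quote(p: /zofibri)
<- stuwitre
-> load(x: 83)
<- 83
-> crv(p: /flemest/sna_el)
<- ok
-> shunt(s: /zofibri, d: /flemest/sna_el)
<- ToolError: exists
-> scribe(p: /flemest/brihoz, c: nacro)
<- created
-> bump(x: 85)
<- 168
-> quote(p: /flemest/sna_el)
<- ToolError: is a directory
-> lessen(x: -51)
<- 219
-> crv(p: /neprob/slobis)
<- ToolError: no parent


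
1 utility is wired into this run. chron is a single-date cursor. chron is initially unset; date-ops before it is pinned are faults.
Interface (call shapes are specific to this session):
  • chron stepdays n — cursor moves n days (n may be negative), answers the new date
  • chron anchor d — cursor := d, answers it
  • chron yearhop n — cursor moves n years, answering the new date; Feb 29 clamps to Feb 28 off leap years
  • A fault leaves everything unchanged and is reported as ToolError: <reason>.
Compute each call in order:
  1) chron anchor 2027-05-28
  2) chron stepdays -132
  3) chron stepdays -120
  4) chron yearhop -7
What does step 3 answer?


CALL chron anchor[d: 2027-05-28]
RET  2027-05-28
CALL chron stepdays[n: -132]
RET  2027-01-16
CALL chron stepdays[n: -120]
RET  2026-09-18
CALL chron yearhop[n: -7]
RET  2019-09-18

Answer: 2026-09-18


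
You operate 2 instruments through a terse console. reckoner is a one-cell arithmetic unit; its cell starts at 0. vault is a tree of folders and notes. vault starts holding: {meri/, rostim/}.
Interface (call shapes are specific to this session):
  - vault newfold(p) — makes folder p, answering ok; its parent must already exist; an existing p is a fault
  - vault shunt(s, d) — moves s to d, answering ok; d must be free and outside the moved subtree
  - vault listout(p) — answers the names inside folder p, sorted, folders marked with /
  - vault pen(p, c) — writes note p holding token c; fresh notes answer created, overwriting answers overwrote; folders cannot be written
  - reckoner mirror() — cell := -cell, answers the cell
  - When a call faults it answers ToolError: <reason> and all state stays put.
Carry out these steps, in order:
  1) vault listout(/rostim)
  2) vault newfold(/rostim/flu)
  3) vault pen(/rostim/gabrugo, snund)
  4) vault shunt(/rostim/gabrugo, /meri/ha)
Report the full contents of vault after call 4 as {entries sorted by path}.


Answer: {meri/, meri/ha=snund, rostim/, rostim/flu/}

Derivation:
I use vault listout with p=/rostim, — result: [].
I invoke vault newfold with p=/rostim/flu, and see ok.
Then vault pen with p=/rostim/gabrugo, c=snund: created.
Now I run vault shunt with s=/rostim/gabrugo, d=/meri/ha, → ok.


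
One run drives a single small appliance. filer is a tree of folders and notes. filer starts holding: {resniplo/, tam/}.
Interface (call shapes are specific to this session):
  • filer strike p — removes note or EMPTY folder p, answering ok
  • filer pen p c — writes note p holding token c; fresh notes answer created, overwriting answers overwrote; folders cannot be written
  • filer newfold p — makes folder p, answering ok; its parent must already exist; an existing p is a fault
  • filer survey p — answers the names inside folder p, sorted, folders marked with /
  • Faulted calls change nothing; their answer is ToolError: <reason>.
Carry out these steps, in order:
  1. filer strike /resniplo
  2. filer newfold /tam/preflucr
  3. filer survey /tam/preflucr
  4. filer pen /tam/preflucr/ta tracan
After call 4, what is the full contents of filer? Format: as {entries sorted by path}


// filer strike(p→/resniplo) => ok
// filer newfold(p→/tam/preflucr) => ok
// filer survey(p→/tam/preflucr) => []
// filer pen(p→/tam/preflucr/ta, c→tracan) => created

Answer: {tam/, tam/preflucr/, tam/preflucr/ta=tracan}


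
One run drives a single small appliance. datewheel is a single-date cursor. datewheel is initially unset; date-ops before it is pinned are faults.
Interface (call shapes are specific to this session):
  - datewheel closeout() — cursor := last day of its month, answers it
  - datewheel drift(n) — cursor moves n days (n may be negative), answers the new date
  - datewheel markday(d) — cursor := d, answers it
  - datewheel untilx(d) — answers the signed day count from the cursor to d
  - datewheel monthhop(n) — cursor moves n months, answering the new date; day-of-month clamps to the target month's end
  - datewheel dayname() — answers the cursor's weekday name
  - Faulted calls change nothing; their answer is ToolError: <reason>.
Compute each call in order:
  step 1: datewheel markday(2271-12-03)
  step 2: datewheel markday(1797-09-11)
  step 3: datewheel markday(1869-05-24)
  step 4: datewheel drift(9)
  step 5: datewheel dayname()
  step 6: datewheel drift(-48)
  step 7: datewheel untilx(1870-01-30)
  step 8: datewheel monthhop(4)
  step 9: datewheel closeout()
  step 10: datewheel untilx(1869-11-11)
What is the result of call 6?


CALL datewheel markday[d='2271-12-03']
RET  2271-12-03
CALL datewheel markday[d='1797-09-11']
RET  1797-09-11
CALL datewheel markday[d='1869-05-24']
RET  1869-05-24
CALL datewheel drift[n='9']
RET  1869-06-02
CALL datewheel dayname[]
RET  Wednesday
CALL datewheel drift[n='-48']
RET  1869-04-15
CALL datewheel untilx[d='1870-01-30']
RET  290
CALL datewheel monthhop[n='4']
RET  1869-08-15
CALL datewheel closeout[]
RET  1869-08-31
CALL datewheel untilx[d='1869-11-11']
RET  72

Answer: 1869-04-15


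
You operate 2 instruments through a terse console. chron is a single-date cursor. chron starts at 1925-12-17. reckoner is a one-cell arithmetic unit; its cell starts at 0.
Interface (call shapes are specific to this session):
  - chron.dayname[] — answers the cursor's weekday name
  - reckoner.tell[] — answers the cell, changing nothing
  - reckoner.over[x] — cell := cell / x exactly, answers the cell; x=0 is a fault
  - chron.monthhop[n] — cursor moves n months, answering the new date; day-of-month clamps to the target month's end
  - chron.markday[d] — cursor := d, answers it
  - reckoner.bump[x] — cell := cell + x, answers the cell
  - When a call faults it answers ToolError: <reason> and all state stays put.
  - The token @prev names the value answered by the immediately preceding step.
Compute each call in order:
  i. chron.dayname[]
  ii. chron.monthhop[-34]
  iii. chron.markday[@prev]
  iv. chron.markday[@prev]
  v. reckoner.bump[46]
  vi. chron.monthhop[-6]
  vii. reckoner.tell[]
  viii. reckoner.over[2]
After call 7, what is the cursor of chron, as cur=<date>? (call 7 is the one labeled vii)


Answer: cur=1922-08-17

Derivation:
→ dayname()
← Thursday
→ monthhop(n→-34)
← 1923-02-17
→ markday(d→@prev)
← 1923-02-17
→ markday(d→@prev)
← 1923-02-17
→ bump(x→46)
← 46
→ monthhop(n→-6)
← 1922-08-17
→ tell()
← 46
→ over(x→2)
← 23


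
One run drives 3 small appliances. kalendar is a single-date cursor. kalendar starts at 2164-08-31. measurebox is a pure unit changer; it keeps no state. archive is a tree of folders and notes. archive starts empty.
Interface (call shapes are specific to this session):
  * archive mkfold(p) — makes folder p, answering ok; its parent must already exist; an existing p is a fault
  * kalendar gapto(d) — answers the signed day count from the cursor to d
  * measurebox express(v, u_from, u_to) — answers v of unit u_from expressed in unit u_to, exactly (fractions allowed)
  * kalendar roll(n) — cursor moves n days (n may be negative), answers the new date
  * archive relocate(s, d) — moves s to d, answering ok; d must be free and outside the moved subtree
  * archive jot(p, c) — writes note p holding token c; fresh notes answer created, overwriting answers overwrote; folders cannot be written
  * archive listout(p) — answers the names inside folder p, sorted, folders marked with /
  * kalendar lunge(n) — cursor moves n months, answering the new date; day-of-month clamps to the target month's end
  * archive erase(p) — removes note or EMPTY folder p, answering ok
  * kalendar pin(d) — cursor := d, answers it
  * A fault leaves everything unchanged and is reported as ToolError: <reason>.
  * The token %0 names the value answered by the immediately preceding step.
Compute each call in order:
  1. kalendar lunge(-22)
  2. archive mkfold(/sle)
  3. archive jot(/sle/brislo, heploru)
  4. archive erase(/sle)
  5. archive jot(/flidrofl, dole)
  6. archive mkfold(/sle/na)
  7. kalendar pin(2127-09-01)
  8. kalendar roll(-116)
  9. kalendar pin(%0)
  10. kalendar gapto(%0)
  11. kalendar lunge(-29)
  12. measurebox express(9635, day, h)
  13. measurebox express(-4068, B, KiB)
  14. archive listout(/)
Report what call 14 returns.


Answer: [flidrofl, sle/]

Derivation:
[in] kalendar lunge -22
  2162-10-31
[in] archive mkfold /sle
  ok
[in] archive jot /sle/brislo heploru
  created
[in] archive erase /sle
  ToolError: not empty
[in] archive jot /flidrofl dole
  created
[in] archive mkfold /sle/na
  ok
[in] kalendar pin 2127-09-01
  2127-09-01
[in] kalendar roll -116
  2127-05-08
[in] kalendar pin %0
  2127-05-08
[in] kalendar gapto %0
  0
[in] kalendar lunge -29
  2124-12-08
[in] measurebox express 9635 day h
  231240
[in] measurebox express -4068 B KiB
  -1017/256
[in] archive listout /
  [flidrofl, sle/]
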